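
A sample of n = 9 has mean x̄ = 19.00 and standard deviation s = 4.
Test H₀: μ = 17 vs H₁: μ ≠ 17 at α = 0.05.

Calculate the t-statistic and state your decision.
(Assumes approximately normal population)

Answer: t = 1.5000, fail to reject H₀

Derivation:
df = n - 1 = 8
SE = s/√n = 4/√9 = 1.3333
t = (x̄ - μ₀)/SE = (19.00 - 17)/1.3333 = 1.5000
Critical value: t_{0.025,8} = ±2.306
p-value ≈ 0.1720
Decision: fail to reject H₀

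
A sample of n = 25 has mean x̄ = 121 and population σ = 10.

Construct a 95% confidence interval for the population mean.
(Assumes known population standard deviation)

Answer: (117.0800, 124.9200)

Derivation:
Confidence level: 95%, α = 0.05
z_0.025 = 1.960
SE = σ/√n = 10/√25 = 2.0000
Margin of error = 1.960 × 2.0000 = 3.9200
CI: x̄ ± margin = 121 ± 3.9200
CI: (117.0800, 124.9200)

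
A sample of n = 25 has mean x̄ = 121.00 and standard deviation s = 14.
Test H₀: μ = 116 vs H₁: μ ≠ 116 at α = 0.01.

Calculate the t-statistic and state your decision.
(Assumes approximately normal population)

Answer: t = 1.7857, fail to reject H₀

Derivation:
df = n - 1 = 24
SE = s/√n = 14/√25 = 2.8000
t = (x̄ - μ₀)/SE = (121.00 - 116)/2.8000 = 1.7857
Critical value: t_{0.005,24} = ±2.797
p-value ≈ 0.0868
Decision: fail to reject H₀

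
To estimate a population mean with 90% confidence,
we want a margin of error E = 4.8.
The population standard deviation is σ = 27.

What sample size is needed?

z_0.05 = 1.645
n = (z×σ/E)² = (1.645×27/4.8)²
n = 85.6203
Round up: n = 86

Answer: n = 86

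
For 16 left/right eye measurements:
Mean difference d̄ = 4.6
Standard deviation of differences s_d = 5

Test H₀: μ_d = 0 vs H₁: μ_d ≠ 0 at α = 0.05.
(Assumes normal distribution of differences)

Answer: t = 3.6800, reject H₀

Derivation:
df = n - 1 = 15
SE = s_d/√n = 5/√16 = 1.2500
t = d̄/SE = 4.6/1.2500 = 3.6800
Critical value: t_{0.025,15} = ±2.131
p-value ≈ 0.0022
Decision: reject H₀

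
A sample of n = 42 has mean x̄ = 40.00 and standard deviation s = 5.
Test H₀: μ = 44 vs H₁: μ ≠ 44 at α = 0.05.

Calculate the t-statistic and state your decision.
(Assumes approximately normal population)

Answer: t = -5.1847, reject H₀

Derivation:
df = n - 1 = 41
SE = s/√n = 5/√42 = 0.7715
t = (x̄ - μ₀)/SE = (40.00 - 44)/0.7715 = -5.1847
Critical value: t_{0.025,41} = ±2.020
p-value < 0.0001
Decision: reject H₀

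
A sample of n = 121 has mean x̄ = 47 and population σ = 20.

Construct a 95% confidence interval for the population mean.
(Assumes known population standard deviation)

Confidence level: 95%, α = 0.05
z_0.025 = 1.960
SE = σ/√n = 20/√121 = 1.8182
Margin of error = 1.960 × 1.8182 = 3.5637
CI: x̄ ± margin = 47 ± 3.5637
CI: (43.4363, 50.5637)

Answer: (43.4363, 50.5637)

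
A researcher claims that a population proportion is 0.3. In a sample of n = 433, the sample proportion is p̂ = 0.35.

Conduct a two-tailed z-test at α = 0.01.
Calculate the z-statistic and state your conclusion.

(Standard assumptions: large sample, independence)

H₀: p = 0.3, H₁: p ≠ 0.3
Standard error: SE = √(p₀(1-p₀)/n) = √(0.3×0.7/433) = 0.022022
z-statistic: z = (p̂ - p₀)/SE = (0.35 - 0.3)/0.022022 = 2.2705
Critical value: z_0.005 = ±2.576
p-value = 0.0232
Decision: fail to reject H₀ at α = 0.01

Answer: z = 2.2705, fail to reject H₀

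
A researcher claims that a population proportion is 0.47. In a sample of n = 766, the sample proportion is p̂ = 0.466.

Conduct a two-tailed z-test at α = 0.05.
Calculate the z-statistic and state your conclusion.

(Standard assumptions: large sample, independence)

Answer: z = -0.2218, fail to reject H₀

Derivation:
H₀: p = 0.47, H₁: p ≠ 0.47
Standard error: SE = √(p₀(1-p₀)/n) = √(0.47×0.53/766) = 0.018033
z-statistic: z = (p̂ - p₀)/SE = (0.466 - 0.47)/0.018033 = -0.2218
Critical value: z_0.025 = ±1.960
p-value = 0.8245
Decision: fail to reject H₀ at α = 0.05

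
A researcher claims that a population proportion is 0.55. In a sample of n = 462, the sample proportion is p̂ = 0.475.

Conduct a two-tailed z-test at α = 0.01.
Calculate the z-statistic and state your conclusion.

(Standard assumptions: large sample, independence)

H₀: p = 0.55, H₁: p ≠ 0.55
Standard error: SE = √(p₀(1-p₀)/n) = √(0.55×0.45/462) = 0.023146
z-statistic: z = (p̂ - p₀)/SE = (0.475 - 0.55)/0.023146 = -3.2403
Critical value: z_0.005 = ±2.576
p-value = 0.0012
Decision: reject H₀ at α = 0.01

Answer: z = -3.2403, reject H₀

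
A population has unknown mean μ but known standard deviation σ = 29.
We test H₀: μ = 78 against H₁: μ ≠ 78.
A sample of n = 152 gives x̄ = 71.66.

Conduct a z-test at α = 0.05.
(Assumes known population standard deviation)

Standard error: SE = σ/√n = 29/√152 = 2.3522
z-statistic: z = (x̄ - μ₀)/SE = (71.66 - 78)/2.3522 = -2.6953
Critical value: ±1.960
p-value = 0.0070
Decision: reject H₀

Answer: z = -2.6953, reject H₀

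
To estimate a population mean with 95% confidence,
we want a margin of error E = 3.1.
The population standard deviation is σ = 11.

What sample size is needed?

Answer: n = 49

Derivation:
z_0.025 = 1.960
n = (z×σ/E)² = (1.960×11/3.1)²
n = 48.3698
Round up: n = 49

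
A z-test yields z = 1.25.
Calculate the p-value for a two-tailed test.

Answer: p-value ≈ 0.2113

Derivation:
For z = 1.25:
p = 2×P(Z > |1.25|) = 2×(1 - Φ(1.25)) = 0.2113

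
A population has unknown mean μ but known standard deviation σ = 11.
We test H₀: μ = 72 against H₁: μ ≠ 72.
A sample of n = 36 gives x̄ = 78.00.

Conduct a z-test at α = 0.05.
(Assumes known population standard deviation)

Answer: z = 3.2728, reject H₀

Derivation:
Standard error: SE = σ/√n = 11/√36 = 1.8333
z-statistic: z = (x̄ - μ₀)/SE = (78.00 - 72)/1.8333 = 3.2728
Critical value: ±1.960
p-value = 0.0011
Decision: reject H₀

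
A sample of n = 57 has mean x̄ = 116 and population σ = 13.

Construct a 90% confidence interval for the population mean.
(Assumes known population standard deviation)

Confidence level: 90%, α = 0.1
z_0.05 = 1.645
SE = σ/√n = 13/√57 = 1.7219
Margin of error = 1.645 × 1.7219 = 2.8325
CI: x̄ ± margin = 116 ± 2.8325
CI: (113.1675, 118.8325)

Answer: (113.1675, 118.8325)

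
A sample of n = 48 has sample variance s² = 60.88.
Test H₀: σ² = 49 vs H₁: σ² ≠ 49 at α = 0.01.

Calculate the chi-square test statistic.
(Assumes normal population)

Answer: χ² = 58.3951, fail to reject H₀

Derivation:
df = n - 1 = 47
χ² = (n-1)s²/σ₀² = 47×60.88/49 = 58.3951
Critical values: χ²_{0.995,47} = 25.775, χ²_{0.005,47} = 75.704
Rejection region: χ² < 25.775 or χ² > 75.704
Decision: fail to reject H₀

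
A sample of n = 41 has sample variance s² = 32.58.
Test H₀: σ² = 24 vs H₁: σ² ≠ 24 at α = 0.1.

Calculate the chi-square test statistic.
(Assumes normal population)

df = n - 1 = 40
χ² = (n-1)s²/σ₀² = 40×32.58/24 = 54.3000
Critical values: χ²_{0.95,40} = 26.509, χ²_{0.05,40} = 55.758
Rejection region: χ² < 26.509 or χ² > 55.758
Decision: fail to reject H₀

Answer: χ² = 54.3000, fail to reject H₀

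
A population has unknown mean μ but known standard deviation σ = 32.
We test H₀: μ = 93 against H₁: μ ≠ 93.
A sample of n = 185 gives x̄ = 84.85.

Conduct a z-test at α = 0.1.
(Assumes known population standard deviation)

Answer: z = -3.4641, reject H₀

Derivation:
Standard error: SE = σ/√n = 32/√185 = 2.3527
z-statistic: z = (x̄ - μ₀)/SE = (84.85 - 93)/2.3527 = -3.4641
Critical value: ±1.645
p-value = 0.0005
Decision: reject H₀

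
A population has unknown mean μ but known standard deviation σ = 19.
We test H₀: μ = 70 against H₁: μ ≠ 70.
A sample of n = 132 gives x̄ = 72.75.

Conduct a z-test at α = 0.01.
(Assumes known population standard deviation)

Answer: z = 1.6629, fail to reject H₀

Derivation:
Standard error: SE = σ/√n = 19/√132 = 1.6537
z-statistic: z = (x̄ - μ₀)/SE = (72.75 - 70)/1.6537 = 1.6629
Critical value: ±2.576
p-value = 0.0963
Decision: fail to reject H₀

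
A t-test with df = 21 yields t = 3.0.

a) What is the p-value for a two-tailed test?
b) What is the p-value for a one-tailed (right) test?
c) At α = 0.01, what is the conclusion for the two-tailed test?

Using t-distribution with df = 21:
a) Two-tailed: p = 2×P(T > 3.0) = 0.0068
b) One-tailed: p = P(T > 3.0) = 0.0034
c) 0.0068 < 0.01, reject H₀

Answer: a) 0.0068, b) 0.0034, c) reject H₀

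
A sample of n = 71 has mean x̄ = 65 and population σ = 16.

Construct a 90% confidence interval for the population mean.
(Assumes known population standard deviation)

Answer: (61.8763, 68.1237)

Derivation:
Confidence level: 90%, α = 0.1
z_0.05 = 1.645
SE = σ/√n = 16/√71 = 1.8989
Margin of error = 1.645 × 1.8989 = 3.1237
CI: x̄ ± margin = 65 ± 3.1237
CI: (61.8763, 68.1237)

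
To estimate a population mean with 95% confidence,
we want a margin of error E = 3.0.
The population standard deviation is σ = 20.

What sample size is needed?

Answer: n = 171

Derivation:
z_0.025 = 1.960
n = (z×σ/E)² = (1.960×20/3.0)²
n = 170.7378
Round up: n = 171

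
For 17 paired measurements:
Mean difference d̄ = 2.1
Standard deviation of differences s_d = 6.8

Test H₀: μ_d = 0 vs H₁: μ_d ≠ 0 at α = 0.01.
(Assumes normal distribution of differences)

df = n - 1 = 16
SE = s_d/√n = 6.8/√17 = 1.6492
t = d̄/SE = 2.1/1.6492 = 1.2733
Critical value: t_{0.005,16} = ±2.921
p-value ≈ 0.2211
Decision: fail to reject H₀

Answer: t = 1.2733, fail to reject H₀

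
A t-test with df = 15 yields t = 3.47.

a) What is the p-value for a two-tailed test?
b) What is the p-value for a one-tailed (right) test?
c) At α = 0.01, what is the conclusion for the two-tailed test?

Answer: a) 0.0034, b) 0.0017, c) reject H₀

Derivation:
Using t-distribution with df = 15:
a) Two-tailed: p = 2×P(T > 3.47) = 0.0034
b) One-tailed: p = P(T > 3.47) = 0.0017
c) 0.0034 < 0.01, reject H₀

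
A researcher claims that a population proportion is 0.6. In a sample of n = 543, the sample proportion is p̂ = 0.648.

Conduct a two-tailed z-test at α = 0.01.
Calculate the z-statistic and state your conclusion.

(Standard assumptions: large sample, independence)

Answer: z = 2.2831, fail to reject H₀

Derivation:
H₀: p = 0.6, H₁: p ≠ 0.6
Standard error: SE = √(p₀(1-p₀)/n) = √(0.6×0.4/543) = 0.021024
z-statistic: z = (p̂ - p₀)/SE = (0.648 - 0.6)/0.021024 = 2.2831
Critical value: z_0.005 = ±2.576
p-value = 0.0224
Decision: fail to reject H₀ at α = 0.01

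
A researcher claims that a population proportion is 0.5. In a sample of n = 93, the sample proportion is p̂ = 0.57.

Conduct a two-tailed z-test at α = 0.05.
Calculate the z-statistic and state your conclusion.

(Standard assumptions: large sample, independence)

H₀: p = 0.5, H₁: p ≠ 0.5
Standard error: SE = √(p₀(1-p₀)/n) = √(0.5×0.5/93) = 0.051848
z-statistic: z = (p̂ - p₀)/SE = (0.57 - 0.5)/0.051848 = 1.3501
Critical value: z_0.025 = ±1.960
p-value = 0.1770
Decision: fail to reject H₀ at α = 0.05

Answer: z = 1.3501, fail to reject H₀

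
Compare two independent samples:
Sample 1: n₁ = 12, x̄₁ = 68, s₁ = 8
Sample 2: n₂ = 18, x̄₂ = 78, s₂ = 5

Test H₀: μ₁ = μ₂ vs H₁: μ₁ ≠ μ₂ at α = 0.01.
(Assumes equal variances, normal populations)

Pooled variance: s²_p = [11×8² + 17×5²]/(28) = 40.3214
s_p = 6.3499
SE = s_p×√(1/n₁ + 1/n₂) = 6.3499×√(1/12 + 1/18) = 2.3665
t = (x̄₁ - x̄₂)/SE = (68 - 78)/2.3665 = -4.2256
df = 28, t-critical = ±2.763
Decision: reject H₀

Answer: t = -4.2256, reject H₀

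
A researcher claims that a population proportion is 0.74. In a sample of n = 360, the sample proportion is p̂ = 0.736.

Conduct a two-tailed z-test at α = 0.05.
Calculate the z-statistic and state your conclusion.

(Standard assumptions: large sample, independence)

Answer: z = -0.1730, fail to reject H₀

Derivation:
H₀: p = 0.74, H₁: p ≠ 0.74
Standard error: SE = √(p₀(1-p₀)/n) = √(0.74×0.26/360) = 0.023118
z-statistic: z = (p̂ - p₀)/SE = (0.736 - 0.74)/0.023118 = -0.1730
Critical value: z_0.025 = ±1.960
p-value = 0.8627
Decision: fail to reject H₀ at α = 0.05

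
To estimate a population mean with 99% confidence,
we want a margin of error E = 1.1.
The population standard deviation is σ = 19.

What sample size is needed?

Answer: n = 1980

Derivation:
z_0.005 = 2.576
n = (z×σ/E)² = (2.576×19/1.1)²
n = 1979.7646
Round up: n = 1980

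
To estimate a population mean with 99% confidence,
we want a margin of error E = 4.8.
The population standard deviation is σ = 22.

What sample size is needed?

Answer: n = 140

Derivation:
z_0.005 = 2.576
n = (z×σ/E)² = (2.576×22/4.8)²
n = 139.3974
Round up: n = 140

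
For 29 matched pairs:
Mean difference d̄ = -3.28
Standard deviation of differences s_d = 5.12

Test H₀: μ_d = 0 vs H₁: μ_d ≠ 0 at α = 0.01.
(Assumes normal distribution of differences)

df = n - 1 = 28
SE = s_d/√n = 5.12/√29 = 0.9508
t = d̄/SE = -3.28/0.9508 = -3.4497
Critical value: t_{0.005,28} = ±2.763
p-value ≈ 0.0018
Decision: reject H₀

Answer: t = -3.4497, reject H₀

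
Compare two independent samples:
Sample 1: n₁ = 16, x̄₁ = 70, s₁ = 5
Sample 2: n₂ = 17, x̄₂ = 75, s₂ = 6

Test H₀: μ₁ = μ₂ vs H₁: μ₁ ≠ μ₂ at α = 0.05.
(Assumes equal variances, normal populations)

Pooled variance: s²_p = [15×5² + 16×6²]/(31) = 30.6774
s_p = 5.5387
SE = s_p×√(1/n₁ + 1/n₂) = 5.5387×√(1/16 + 1/17) = 1.9292
t = (x̄₁ - x̄₂)/SE = (70 - 75)/1.9292 = -2.5917
df = 31, t-critical = ±2.040
Decision: reject H₀

Answer: t = -2.5917, reject H₀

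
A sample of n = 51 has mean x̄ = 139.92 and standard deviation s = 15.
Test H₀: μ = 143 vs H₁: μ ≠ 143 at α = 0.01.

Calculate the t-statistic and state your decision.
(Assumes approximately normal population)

Answer: t = -1.4664, fail to reject H₀

Derivation:
df = n - 1 = 50
SE = s/√n = 15/√51 = 2.1004
t = (x̄ - μ₀)/SE = (139.92 - 143)/2.1004 = -1.4664
Critical value: t_{0.005,50} = ±2.678
p-value ≈ 0.1488
Decision: fail to reject H₀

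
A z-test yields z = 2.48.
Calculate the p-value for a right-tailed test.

For z = 2.48:
p = P(Z > 2.48) = 1 - Φ(2.48) = 0.0066

Answer: p-value ≈ 0.0066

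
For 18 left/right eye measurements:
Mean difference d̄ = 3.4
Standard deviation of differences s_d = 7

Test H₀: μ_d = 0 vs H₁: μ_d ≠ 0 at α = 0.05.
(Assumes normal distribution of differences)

Answer: t = 2.0607, fail to reject H₀

Derivation:
df = n - 1 = 17
SE = s_d/√n = 7/√18 = 1.6499
t = d̄/SE = 3.4/1.6499 = 2.0607
Critical value: t_{0.025,17} = ±2.110
p-value ≈ 0.0550
Decision: fail to reject H₀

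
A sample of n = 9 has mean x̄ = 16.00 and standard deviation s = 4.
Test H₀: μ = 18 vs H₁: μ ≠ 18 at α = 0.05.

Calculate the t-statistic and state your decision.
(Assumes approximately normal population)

df = n - 1 = 8
SE = s/√n = 4/√9 = 1.3333
t = (x̄ - μ₀)/SE = (16.00 - 18)/1.3333 = -1.5000
Critical value: t_{0.025,8} = ±2.306
p-value ≈ 0.1720
Decision: fail to reject H₀

Answer: t = -1.5000, fail to reject H₀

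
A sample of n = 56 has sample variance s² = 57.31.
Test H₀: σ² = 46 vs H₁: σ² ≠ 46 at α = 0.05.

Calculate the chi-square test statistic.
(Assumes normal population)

df = n - 1 = 55
χ² = (n-1)s²/σ₀² = 55×57.31/46 = 68.5228
Critical values: χ²_{0.975,55} = 36.398, χ²_{0.025,55} = 77.380
Rejection region: χ² < 36.398 or χ² > 77.380
Decision: fail to reject H₀

Answer: χ² = 68.5228, fail to reject H₀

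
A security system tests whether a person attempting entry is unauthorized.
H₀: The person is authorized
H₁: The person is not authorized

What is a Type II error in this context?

Type I error: rejecting H₀ when it is actually true (false positive).
Type II error: failing to reject H₀ when H₁ is actually true (false negative).

Answer: Granting entry to an unauthorized person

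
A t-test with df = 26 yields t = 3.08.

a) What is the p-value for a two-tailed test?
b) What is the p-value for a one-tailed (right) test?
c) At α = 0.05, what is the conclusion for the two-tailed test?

Answer: a) 0.0048, b) 0.0024, c) reject H₀

Derivation:
Using t-distribution with df = 26:
a) Two-tailed: p = 2×P(T > 3.08) = 0.0048
b) One-tailed: p = P(T > 3.08) = 0.0024
c) 0.0048 < 0.05, reject H₀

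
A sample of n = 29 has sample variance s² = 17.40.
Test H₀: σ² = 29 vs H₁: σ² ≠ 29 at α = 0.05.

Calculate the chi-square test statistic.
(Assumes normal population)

Answer: χ² = 16.8000, fail to reject H₀

Derivation:
df = n - 1 = 28
χ² = (n-1)s²/σ₀² = 28×17.40/29 = 16.8000
Critical values: χ²_{0.975,28} = 15.308, χ²_{0.025,28} = 44.461
Rejection region: χ² < 15.308 or χ² > 44.461
Decision: fail to reject H₀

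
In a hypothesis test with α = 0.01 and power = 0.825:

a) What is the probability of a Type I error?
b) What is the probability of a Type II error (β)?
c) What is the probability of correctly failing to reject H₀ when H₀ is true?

a) Type I error probability = α = 0.01
b) Power = P(reject H₀ | H₁ true) = 1 - β = 0.825, so Type II error probability = β = 1 - Power = 0.175
c) P(fail to reject H₀ | H₀ true) = 1 - α = 0.99

Answer: a) 0.01, b) 0.175, c) 0.99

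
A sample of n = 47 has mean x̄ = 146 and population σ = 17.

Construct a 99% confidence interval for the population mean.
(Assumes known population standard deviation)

Answer: (139.6123, 152.3877)

Derivation:
Confidence level: 99%, α = 0.01
z_0.005 = 2.576
SE = σ/√n = 17/√47 = 2.4797
Margin of error = 2.576 × 2.4797 = 6.3877
CI: x̄ ± margin = 146 ± 6.3877
CI: (139.6123, 152.3877)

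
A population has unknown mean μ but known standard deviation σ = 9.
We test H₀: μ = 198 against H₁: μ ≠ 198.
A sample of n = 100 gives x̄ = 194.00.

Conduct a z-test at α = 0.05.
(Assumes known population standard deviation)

Answer: z = -4.4444, reject H₀

Derivation:
Standard error: SE = σ/√n = 9/√100 = 0.9000
z-statistic: z = (x̄ - μ₀)/SE = (194.00 - 198)/0.9000 = -4.4444
Critical value: ±1.960
p-value < 0.0001
Decision: reject H₀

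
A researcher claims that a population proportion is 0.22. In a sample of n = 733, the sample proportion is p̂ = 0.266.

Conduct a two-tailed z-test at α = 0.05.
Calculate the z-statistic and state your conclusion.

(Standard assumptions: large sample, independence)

H₀: p = 0.22, H₁: p ≠ 0.22
Standard error: SE = √(p₀(1-p₀)/n) = √(0.22×0.78/733) = 0.015301
z-statistic: z = (p̂ - p₀)/SE = (0.266 - 0.22)/0.015301 = 3.0063
Critical value: z_0.025 = ±1.960
p-value = 0.0026
Decision: reject H₀ at α = 0.05

Answer: z = 3.0063, reject H₀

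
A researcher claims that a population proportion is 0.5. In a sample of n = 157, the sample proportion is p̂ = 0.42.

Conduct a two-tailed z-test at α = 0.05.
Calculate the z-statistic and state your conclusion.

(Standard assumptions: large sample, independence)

Answer: z = -2.0048, reject H₀

Derivation:
H₀: p = 0.5, H₁: p ≠ 0.5
Standard error: SE = √(p₀(1-p₀)/n) = √(0.5×0.5/157) = 0.039904
z-statistic: z = (p̂ - p₀)/SE = (0.42 - 0.5)/0.039904 = -2.0048
Critical value: z_0.025 = ±1.960
p-value = 0.0450
Decision: reject H₀ at α = 0.05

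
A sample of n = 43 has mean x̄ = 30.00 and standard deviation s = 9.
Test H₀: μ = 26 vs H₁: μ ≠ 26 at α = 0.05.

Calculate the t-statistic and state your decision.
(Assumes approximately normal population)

Answer: t = 2.9144, reject H₀

Derivation:
df = n - 1 = 42
SE = s/√n = 9/√43 = 1.3725
t = (x̄ - μ₀)/SE = (30.00 - 26)/1.3725 = 2.9144
Critical value: t_{0.025,42} = ±2.018
p-value ≈ 0.0057
Decision: reject H₀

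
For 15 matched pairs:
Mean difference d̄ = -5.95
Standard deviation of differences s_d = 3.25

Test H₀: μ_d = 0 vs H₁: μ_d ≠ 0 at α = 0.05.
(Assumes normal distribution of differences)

df = n - 1 = 14
SE = s_d/√n = 3.25/√15 = 0.8391
t = d̄/SE = -5.95/0.8391 = -7.0909
Critical value: t_{0.025,14} = ±2.145
p-value < 0.0001
Decision: reject H₀

Answer: t = -7.0909, reject H₀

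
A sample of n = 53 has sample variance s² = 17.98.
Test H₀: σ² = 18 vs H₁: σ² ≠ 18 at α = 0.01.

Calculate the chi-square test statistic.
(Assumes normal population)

df = n - 1 = 52
χ² = (n-1)s²/σ₀² = 52×17.98/18 = 51.9422
Critical values: χ²_{0.995,52} = 29.481, χ²_{0.005,52} = 82.001
Rejection region: χ² < 29.481 or χ² > 82.001
Decision: fail to reject H₀

Answer: χ² = 51.9422, fail to reject H₀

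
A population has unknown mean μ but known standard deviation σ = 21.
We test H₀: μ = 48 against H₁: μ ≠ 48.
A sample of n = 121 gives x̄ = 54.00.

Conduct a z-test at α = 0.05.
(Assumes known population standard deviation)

Answer: z = 3.1428, reject H₀

Derivation:
Standard error: SE = σ/√n = 21/√121 = 1.9091
z-statistic: z = (x̄ - μ₀)/SE = (54.00 - 48)/1.9091 = 3.1428
Critical value: ±1.960
p-value = 0.0017
Decision: reject H₀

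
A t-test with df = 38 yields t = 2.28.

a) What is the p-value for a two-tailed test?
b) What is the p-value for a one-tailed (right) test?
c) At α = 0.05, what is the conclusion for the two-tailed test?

Answer: a) 0.0283, b) 0.0142, c) reject H₀

Derivation:
Using t-distribution with df = 38:
a) Two-tailed: p = 2×P(T > 2.28) = 0.0283
b) One-tailed: p = P(T > 2.28) = 0.0142
c) 0.0283 < 0.05, reject H₀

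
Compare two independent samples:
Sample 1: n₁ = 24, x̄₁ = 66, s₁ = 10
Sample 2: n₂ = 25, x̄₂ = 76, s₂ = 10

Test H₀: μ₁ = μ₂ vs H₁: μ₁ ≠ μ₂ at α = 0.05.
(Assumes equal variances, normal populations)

Answer: t = -3.4993, reject H₀

Derivation:
Pooled variance: s²_p = [23×10² + 24×10²]/(47) = 100.0000
s_p = 10.0000
SE = s_p×√(1/n₁ + 1/n₂) = 10.0000×√(1/24 + 1/25) = 2.8577
t = (x̄₁ - x̄₂)/SE = (66 - 76)/2.8577 = -3.4993
df = 47, t-critical = ±2.012
Decision: reject H₀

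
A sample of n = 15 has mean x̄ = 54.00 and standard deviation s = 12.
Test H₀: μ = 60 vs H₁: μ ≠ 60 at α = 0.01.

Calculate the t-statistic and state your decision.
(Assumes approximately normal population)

df = n - 1 = 14
SE = s/√n = 12/√15 = 3.0984
t = (x̄ - μ₀)/SE = (54.00 - 60)/3.0984 = -1.9365
Critical value: t_{0.005,14} = ±2.977
p-value ≈ 0.0733
Decision: fail to reject H₀

Answer: t = -1.9365, fail to reject H₀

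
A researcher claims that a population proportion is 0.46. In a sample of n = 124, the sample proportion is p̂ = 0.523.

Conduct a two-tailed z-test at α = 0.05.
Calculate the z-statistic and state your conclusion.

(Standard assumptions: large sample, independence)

H₀: p = 0.46, H₁: p ≠ 0.46
Standard error: SE = √(p₀(1-p₀)/n) = √(0.46×0.54/124) = 0.044757
z-statistic: z = (p̂ - p₀)/SE = (0.523 - 0.46)/0.044757 = 1.4076
Critical value: z_0.025 = ±1.960
p-value = 0.1592
Decision: fail to reject H₀ at α = 0.05

Answer: z = 1.4076, fail to reject H₀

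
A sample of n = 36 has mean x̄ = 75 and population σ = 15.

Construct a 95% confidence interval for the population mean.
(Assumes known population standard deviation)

Confidence level: 95%, α = 0.05
z_0.025 = 1.960
SE = σ/√n = 15/√36 = 2.5000
Margin of error = 1.960 × 2.5000 = 4.9000
CI: x̄ ± margin = 75 ± 4.9000
CI: (70.1000, 79.9000)

Answer: (70.1000, 79.9000)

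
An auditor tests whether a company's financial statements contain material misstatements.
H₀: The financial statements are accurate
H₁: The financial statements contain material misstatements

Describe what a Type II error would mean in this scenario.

Type I error: rejecting H₀ when it is actually true (false positive).
Type II error: failing to reject H₀ when H₁ is actually true (false negative).

Answer: Failing to detect material misstatements that are actually present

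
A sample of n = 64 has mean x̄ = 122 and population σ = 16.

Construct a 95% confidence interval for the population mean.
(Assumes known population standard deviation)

Answer: (118.0800, 125.9200)

Derivation:
Confidence level: 95%, α = 0.05
z_0.025 = 1.960
SE = σ/√n = 16/√64 = 2.0000
Margin of error = 1.960 × 2.0000 = 3.9200
CI: x̄ ± margin = 122 ± 3.9200
CI: (118.0800, 125.9200)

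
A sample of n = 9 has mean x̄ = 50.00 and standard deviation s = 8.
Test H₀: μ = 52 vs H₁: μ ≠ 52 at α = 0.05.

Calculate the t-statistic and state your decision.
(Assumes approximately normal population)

df = n - 1 = 8
SE = s/√n = 8/√9 = 2.6667
t = (x̄ - μ₀)/SE = (50.00 - 52)/2.6667 = -0.7500
Critical value: t_{0.025,8} = ±2.306
p-value ≈ 0.4747
Decision: fail to reject H₀

Answer: t = -0.7500, fail to reject H₀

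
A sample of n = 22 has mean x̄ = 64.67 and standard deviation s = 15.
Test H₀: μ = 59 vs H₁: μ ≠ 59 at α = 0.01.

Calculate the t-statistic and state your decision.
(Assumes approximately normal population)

Answer: t = 1.7730, fail to reject H₀

Derivation:
df = n - 1 = 21
SE = s/√n = 15/√22 = 3.1980
t = (x̄ - μ₀)/SE = (64.67 - 59)/3.1980 = 1.7730
Critical value: t_{0.005,21} = ±2.831
p-value ≈ 0.0907
Decision: fail to reject H₀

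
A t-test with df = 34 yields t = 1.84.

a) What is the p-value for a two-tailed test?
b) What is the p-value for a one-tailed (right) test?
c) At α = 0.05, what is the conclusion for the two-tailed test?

Using t-distribution with df = 34:
a) Two-tailed: p = 2×P(T > 1.84) = 0.0745
b) One-tailed: p = P(T > 1.84) = 0.0373
c) 0.0745 ≥ 0.05, fail to reject H₀

Answer: a) 0.0745, b) 0.0373, c) fail to reject H₀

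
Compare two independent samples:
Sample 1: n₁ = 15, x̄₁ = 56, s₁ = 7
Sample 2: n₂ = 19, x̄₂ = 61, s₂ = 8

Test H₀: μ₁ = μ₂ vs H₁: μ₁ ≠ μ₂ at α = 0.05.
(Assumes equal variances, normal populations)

Answer: t = -1.9101, fail to reject H₀

Derivation:
Pooled variance: s²_p = [14×7² + 18×8²]/(32) = 57.4375
s_p = 7.5788
SE = s_p×√(1/n₁ + 1/n₂) = 7.5788×√(1/15 + 1/19) = 2.6177
t = (x̄₁ - x̄₂)/SE = (56 - 61)/2.6177 = -1.9101
df = 32, t-critical = ±2.037
Decision: fail to reject H₀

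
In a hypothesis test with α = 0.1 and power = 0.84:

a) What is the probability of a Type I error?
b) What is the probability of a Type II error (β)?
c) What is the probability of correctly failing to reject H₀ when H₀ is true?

Answer: a) 0.1, b) 0.16, c) 0.9

Derivation:
a) Type I error probability = α = 0.1
b) Power = P(reject H₀ | H₁ true) = 1 - β = 0.84, so Type II error probability = β = 1 - Power = 0.16
c) P(fail to reject H₀ | H₀ true) = 1 - α = 0.9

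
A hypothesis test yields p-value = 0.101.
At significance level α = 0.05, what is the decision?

Answer: fail to reject H₀

Derivation:
Compare p-value to α:
0.101 ≥ 0.05
Decision: fail to reject H₀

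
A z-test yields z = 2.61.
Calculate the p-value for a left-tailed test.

Answer: p-value ≈ 0.9955

Derivation:
For z = 2.61:
p = P(Z < 2.61) = Φ(2.61) = 0.9955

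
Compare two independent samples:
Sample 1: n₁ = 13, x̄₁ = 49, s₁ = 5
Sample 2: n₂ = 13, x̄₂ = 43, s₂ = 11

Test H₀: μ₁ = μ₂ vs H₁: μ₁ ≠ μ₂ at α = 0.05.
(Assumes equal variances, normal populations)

Answer: t = 1.7904, fail to reject H₀

Derivation:
Pooled variance: s²_p = [12×5² + 12×11²]/(24) = 73.0000
s_p = 8.5440
SE = s_p×√(1/n₁ + 1/n₂) = 8.5440×√(1/13 + 1/13) = 3.3512
t = (x̄₁ - x̄₂)/SE = (49 - 43)/3.3512 = 1.7904
df = 24, t-critical = ±2.064
Decision: fail to reject H₀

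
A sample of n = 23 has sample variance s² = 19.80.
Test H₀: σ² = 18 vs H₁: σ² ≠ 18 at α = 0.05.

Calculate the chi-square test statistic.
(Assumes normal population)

Answer: χ² = 24.2000, fail to reject H₀

Derivation:
df = n - 1 = 22
χ² = (n-1)s²/σ₀² = 22×19.80/18 = 24.2000
Critical values: χ²_{0.975,22} = 10.982, χ²_{0.025,22} = 36.781
Rejection region: χ² < 10.982 or χ² > 36.781
Decision: fail to reject H₀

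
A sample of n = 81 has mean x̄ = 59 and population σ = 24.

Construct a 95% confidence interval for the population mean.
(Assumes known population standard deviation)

Answer: (53.7733, 64.2267)

Derivation:
Confidence level: 95%, α = 0.05
z_0.025 = 1.960
SE = σ/√n = 24/√81 = 2.6667
Margin of error = 1.960 × 2.6667 = 5.2267
CI: x̄ ± margin = 59 ± 5.2267
CI: (53.7733, 64.2267)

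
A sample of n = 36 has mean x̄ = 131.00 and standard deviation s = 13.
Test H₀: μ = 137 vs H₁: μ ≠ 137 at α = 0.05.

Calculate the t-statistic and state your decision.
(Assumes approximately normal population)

df = n - 1 = 35
SE = s/√n = 13/√36 = 2.1667
t = (x̄ - μ₀)/SE = (131.00 - 137)/2.1667 = -2.7692
Critical value: t_{0.025,35} = ±2.030
p-value ≈ 0.0089
Decision: reject H₀

Answer: t = -2.7692, reject H₀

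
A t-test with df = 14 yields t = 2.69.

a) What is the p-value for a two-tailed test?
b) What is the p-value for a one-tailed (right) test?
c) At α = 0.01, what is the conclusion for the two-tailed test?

Answer: a) 0.0176, b) 0.0088, c) fail to reject H₀

Derivation:
Using t-distribution with df = 14:
a) Two-tailed: p = 2×P(T > 2.69) = 0.0176
b) One-tailed: p = P(T > 2.69) = 0.0088
c) 0.0176 ≥ 0.01, fail to reject H₀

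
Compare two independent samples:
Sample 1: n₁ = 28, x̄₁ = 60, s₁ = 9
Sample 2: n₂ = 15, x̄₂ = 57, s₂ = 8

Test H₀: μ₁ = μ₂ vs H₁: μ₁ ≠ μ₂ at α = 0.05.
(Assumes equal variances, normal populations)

Pooled variance: s²_p = [27×9² + 14×8²]/(41) = 75.1951
s_p = 8.6715
SE = s_p×√(1/n₁ + 1/n₂) = 8.6715×√(1/28 + 1/15) = 2.7746
t = (x̄₁ - x̄₂)/SE = (60 - 57)/2.7746 = 1.0812
df = 41, t-critical = ±2.020
Decision: fail to reject H₀

Answer: t = 1.0812, fail to reject H₀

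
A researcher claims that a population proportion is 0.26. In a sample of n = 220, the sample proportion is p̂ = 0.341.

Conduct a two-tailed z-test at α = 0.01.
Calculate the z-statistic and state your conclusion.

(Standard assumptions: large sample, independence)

Answer: z = 2.7390, reject H₀

Derivation:
H₀: p = 0.26, H₁: p ≠ 0.26
Standard error: SE = √(p₀(1-p₀)/n) = √(0.26×0.74/220) = 0.029573
z-statistic: z = (p̂ - p₀)/SE = (0.341 - 0.26)/0.029573 = 2.7390
Critical value: z_0.005 = ±2.576
p-value = 0.0062
Decision: reject H₀ at α = 0.01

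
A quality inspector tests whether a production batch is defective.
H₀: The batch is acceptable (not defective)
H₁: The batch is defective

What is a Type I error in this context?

A Type I error (probability α) occurs when we reject a true H₀.
A Type II error (probability β) occurs when we fail to reject a false H₀.

Answer: Rejecting an acceptable batch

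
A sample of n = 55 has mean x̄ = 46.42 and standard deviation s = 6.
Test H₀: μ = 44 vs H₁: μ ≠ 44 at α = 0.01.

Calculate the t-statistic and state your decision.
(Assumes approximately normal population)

df = n - 1 = 54
SE = s/√n = 6/√55 = 0.8090
t = (x̄ - μ₀)/SE = (46.42 - 44)/0.8090 = 2.9913
Critical value: t_{0.005,54} = ±2.670
p-value ≈ 0.0042
Decision: reject H₀

Answer: t = 2.9913, reject H₀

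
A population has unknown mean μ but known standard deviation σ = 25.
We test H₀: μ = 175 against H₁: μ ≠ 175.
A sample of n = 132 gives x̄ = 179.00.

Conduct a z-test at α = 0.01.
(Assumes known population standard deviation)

Standard error: SE = σ/√n = 25/√132 = 2.1760
z-statistic: z = (x̄ - μ₀)/SE = (179.00 - 175)/2.1760 = 1.8382
Critical value: ±2.576
p-value = 0.0660
Decision: fail to reject H₀

Answer: z = 1.8382, fail to reject H₀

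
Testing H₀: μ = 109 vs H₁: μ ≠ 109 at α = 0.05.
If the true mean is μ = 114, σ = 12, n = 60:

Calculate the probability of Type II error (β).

SE = σ/√n = 12/√60 = 1.5492
Critical values: μ₀ ± z_0.025×SE = 109 ± 1.960×1.5492
Acceptance region: (105.9636, 112.0364)
Under H₁ (μ = 114): z_high = (112.0364 - 114)/1.5492 = -1.2675, z_low = (105.9636 - 114)/1.5492 = -5.1875
β = P(not reject | H₁) = Φ(-1.2675) - Φ(-5.1875) ≈ 0.1025

Answer: β ≈ 0.1025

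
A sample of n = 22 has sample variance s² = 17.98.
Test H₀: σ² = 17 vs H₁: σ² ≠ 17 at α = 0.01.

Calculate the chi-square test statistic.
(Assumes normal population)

df = n - 1 = 21
χ² = (n-1)s²/σ₀² = 21×17.98/17 = 22.2106
Critical values: χ²_{0.995,21} = 8.034, χ²_{0.005,21} = 41.401
Rejection region: χ² < 8.034 or χ² > 41.401
Decision: fail to reject H₀

Answer: χ² = 22.2106, fail to reject H₀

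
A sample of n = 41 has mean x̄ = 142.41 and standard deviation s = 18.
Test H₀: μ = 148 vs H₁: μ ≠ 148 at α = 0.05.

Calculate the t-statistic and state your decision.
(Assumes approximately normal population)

df = n - 1 = 40
SE = s/√n = 18/√41 = 2.8111
t = (x̄ - μ₀)/SE = (142.41 - 148)/2.8111 = -1.9885
Critical value: t_{0.025,40} = ±2.021
p-value ≈ 0.0536
Decision: fail to reject H₀

Answer: t = -1.9885, fail to reject H₀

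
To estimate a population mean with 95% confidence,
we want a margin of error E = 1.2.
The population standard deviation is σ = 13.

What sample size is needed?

Answer: n = 451

Derivation:
z_0.025 = 1.960
n = (z×σ/E)² = (1.960×13/1.2)²
n = 450.8544
Round up: n = 451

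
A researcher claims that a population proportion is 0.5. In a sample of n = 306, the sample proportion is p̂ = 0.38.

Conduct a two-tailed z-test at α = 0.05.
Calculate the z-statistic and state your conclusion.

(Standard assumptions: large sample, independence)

H₀: p = 0.5, H₁: p ≠ 0.5
Standard error: SE = √(p₀(1-p₀)/n) = √(0.5×0.5/306) = 0.028583
z-statistic: z = (p̂ - p₀)/SE = (0.38 - 0.5)/0.028583 = -4.1983
Critical value: z_0.025 = ±1.960
p-value < 0.0001
Decision: reject H₀ at α = 0.05

Answer: z = -4.1983, reject H₀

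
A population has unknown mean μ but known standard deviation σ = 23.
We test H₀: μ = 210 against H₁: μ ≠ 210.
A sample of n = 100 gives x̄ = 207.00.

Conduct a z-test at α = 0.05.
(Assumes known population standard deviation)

Standard error: SE = σ/√n = 23/√100 = 2.3000
z-statistic: z = (x̄ - μ₀)/SE = (207.00 - 210)/2.3000 = -1.3043
Critical value: ±1.960
p-value = 0.1921
Decision: fail to reject H₀

Answer: z = -1.3043, fail to reject H₀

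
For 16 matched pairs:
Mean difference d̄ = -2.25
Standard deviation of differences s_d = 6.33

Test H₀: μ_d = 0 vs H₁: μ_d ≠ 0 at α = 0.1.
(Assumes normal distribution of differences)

Answer: t = -1.4218, fail to reject H₀

Derivation:
df = n - 1 = 15
SE = s_d/√n = 6.33/√16 = 1.5825
t = d̄/SE = -2.25/1.5825 = -1.4218
Critical value: t_{0.05,15} = ±1.753
p-value ≈ 0.1755
Decision: fail to reject H₀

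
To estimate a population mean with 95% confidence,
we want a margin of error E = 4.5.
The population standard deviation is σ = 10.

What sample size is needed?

Answer: n = 19

Derivation:
z_0.025 = 1.960
n = (z×σ/E)² = (1.960×10/4.5)²
n = 18.9709
Round up: n = 19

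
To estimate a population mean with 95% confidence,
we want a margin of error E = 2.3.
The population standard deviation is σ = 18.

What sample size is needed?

z_0.025 = 1.960
n = (z×σ/E)² = (1.960×18/2.3)²
n = 235.2889
Round up: n = 236

Answer: n = 236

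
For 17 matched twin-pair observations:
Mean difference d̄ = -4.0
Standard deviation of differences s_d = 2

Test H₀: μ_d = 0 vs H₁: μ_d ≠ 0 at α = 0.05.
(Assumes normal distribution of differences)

Answer: t = -8.2457, reject H₀

Derivation:
df = n - 1 = 16
SE = s_d/√n = 2/√17 = 0.4851
t = d̄/SE = -4.0/0.4851 = -8.2457
Critical value: t_{0.025,16} = ±2.120
p-value < 0.0001
Decision: reject H₀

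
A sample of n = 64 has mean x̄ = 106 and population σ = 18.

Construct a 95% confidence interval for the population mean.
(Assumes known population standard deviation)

Answer: (101.5900, 110.4100)

Derivation:
Confidence level: 95%, α = 0.05
z_0.025 = 1.960
SE = σ/√n = 18/√64 = 2.2500
Margin of error = 1.960 × 2.2500 = 4.4100
CI: x̄ ± margin = 106 ± 4.4100
CI: (101.5900, 110.4100)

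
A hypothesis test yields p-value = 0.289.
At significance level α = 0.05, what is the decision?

Compare p-value to α:
0.289 ≥ 0.05
Decision: fail to reject H₀

Answer: fail to reject H₀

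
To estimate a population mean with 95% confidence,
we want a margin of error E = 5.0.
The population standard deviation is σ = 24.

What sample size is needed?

Answer: n = 89

Derivation:
z_0.025 = 1.960
n = (z×σ/E)² = (1.960×24/5.0)²
n = 88.5105
Round up: n = 89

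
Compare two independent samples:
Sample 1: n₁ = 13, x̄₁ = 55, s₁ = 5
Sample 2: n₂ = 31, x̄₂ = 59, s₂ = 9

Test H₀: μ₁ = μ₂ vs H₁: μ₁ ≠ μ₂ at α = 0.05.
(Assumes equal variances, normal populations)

Pooled variance: s²_p = [12×5² + 30×9²]/(42) = 65.0000
s_p = 8.0623
SE = s_p×√(1/n₁ + 1/n₂) = 8.0623×√(1/13 + 1/31) = 2.6640
t = (x̄₁ - x̄₂)/SE = (55 - 59)/2.6640 = -1.5015
df = 42, t-critical = ±2.018
Decision: fail to reject H₀

Answer: t = -1.5015, fail to reject H₀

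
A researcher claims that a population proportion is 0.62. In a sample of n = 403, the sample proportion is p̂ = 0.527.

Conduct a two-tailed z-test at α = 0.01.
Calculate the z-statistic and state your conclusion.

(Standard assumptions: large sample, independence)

H₀: p = 0.62, H₁: p ≠ 0.62
Standard error: SE = √(p₀(1-p₀)/n) = √(0.62×0.38/403) = 0.024179
z-statistic: z = (p̂ - p₀)/SE = (0.527 - 0.62)/0.024179 = -3.8463
Critical value: z_0.005 = ±2.576
p-value = 0.0001
Decision: reject H₀ at α = 0.01

Answer: z = -3.8463, reject H₀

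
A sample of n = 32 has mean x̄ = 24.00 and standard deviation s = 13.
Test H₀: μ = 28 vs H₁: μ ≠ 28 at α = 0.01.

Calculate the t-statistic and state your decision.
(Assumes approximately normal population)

df = n - 1 = 31
SE = s/√n = 13/√32 = 2.2981
t = (x̄ - μ₀)/SE = (24.00 - 28)/2.2981 = -1.7406
Critical value: t_{0.005,31} = ±2.744
p-value ≈ 0.0917
Decision: fail to reject H₀

Answer: t = -1.7406, fail to reject H₀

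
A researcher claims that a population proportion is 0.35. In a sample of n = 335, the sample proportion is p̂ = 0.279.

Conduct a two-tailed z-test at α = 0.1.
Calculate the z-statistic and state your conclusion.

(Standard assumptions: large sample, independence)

H₀: p = 0.35, H₁: p ≠ 0.35
Standard error: SE = √(p₀(1-p₀)/n) = √(0.35×0.65/335) = 0.026060
z-statistic: z = (p̂ - p₀)/SE = (0.279 - 0.35)/0.026060 = -2.7245
Critical value: z_0.05 = ±1.645
p-value = 0.0064
Decision: reject H₀ at α = 0.1

Answer: z = -2.7245, reject H₀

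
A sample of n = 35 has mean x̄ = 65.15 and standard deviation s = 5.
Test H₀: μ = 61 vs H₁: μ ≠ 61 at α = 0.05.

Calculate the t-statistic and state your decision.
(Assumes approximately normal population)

Answer: t = 4.9101, reject H₀

Derivation:
df = n - 1 = 34
SE = s/√n = 5/√35 = 0.8452
t = (x̄ - μ₀)/SE = (65.15 - 61)/0.8452 = 4.9101
Critical value: t_{0.025,34} = ±2.032
p-value < 0.0001
Decision: reject H₀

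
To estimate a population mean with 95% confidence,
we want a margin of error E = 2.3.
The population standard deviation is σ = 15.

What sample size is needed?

z_0.025 = 1.960
n = (z×σ/E)² = (1.960×15/2.3)²
n = 163.3951
Round up: n = 164

Answer: n = 164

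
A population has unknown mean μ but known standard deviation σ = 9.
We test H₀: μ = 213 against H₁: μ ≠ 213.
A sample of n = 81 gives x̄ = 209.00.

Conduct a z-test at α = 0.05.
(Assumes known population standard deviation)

Answer: z = -4.0000, reject H₀

Derivation:
Standard error: SE = σ/√n = 9/√81 = 1.0000
z-statistic: z = (x̄ - μ₀)/SE = (209.00 - 213)/1.0000 = -4.0000
Critical value: ±1.960
p-value = 0.0001
Decision: reject H₀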